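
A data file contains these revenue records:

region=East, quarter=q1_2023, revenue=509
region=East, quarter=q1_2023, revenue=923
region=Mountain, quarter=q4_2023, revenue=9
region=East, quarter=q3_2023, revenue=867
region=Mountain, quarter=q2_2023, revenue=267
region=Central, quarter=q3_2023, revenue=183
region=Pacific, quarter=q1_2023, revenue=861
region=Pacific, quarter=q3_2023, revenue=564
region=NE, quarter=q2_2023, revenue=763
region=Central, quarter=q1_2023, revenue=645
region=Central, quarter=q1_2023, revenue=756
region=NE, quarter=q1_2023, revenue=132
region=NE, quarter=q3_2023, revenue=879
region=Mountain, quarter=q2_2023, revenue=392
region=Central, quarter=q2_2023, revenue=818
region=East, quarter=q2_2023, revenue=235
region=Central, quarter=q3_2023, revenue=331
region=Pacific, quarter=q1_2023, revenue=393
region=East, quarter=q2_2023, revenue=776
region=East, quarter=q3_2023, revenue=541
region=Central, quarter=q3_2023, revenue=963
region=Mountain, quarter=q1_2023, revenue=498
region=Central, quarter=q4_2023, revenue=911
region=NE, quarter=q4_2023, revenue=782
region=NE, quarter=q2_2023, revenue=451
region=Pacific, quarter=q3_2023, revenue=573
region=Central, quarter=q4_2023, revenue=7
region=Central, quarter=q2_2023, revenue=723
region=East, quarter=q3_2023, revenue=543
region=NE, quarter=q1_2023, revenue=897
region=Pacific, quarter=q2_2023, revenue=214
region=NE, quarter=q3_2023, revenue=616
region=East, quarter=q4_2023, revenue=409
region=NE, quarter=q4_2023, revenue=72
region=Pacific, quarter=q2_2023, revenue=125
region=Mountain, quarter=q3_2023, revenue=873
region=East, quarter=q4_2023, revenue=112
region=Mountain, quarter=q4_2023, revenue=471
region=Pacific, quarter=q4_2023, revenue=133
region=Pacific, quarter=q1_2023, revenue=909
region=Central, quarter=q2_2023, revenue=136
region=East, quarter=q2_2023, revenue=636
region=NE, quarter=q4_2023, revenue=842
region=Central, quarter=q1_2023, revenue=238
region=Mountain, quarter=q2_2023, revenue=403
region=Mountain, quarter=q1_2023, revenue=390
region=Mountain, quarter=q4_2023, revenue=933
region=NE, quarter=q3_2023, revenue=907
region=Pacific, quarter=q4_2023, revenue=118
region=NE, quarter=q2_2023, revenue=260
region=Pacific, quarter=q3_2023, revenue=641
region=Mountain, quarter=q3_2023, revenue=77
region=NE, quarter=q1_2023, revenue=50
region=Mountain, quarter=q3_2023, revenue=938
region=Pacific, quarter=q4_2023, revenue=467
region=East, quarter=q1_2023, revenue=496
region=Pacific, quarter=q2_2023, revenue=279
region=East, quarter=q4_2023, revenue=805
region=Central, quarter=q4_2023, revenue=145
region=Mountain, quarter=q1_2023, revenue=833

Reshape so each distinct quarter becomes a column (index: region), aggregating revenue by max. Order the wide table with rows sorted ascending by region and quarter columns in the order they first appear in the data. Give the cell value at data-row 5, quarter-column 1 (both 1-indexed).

With rows sorted ascending by region, row 5 is region=Pacific. quarter columns in first-appearance order: q1_2023, q4_2023, q3_2023, q2_2023; column 1 is q1_2023.
Long rows with region=Pacific, quarter=q1_2023: max(861, 393, 909) = 909.

909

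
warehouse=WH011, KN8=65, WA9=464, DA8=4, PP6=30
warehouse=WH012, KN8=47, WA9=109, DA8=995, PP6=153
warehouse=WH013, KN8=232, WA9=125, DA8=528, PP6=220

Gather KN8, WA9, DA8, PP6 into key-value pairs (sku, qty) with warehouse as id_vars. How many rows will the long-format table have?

3 warehouse values × 4 melted columns = 12 rows.

12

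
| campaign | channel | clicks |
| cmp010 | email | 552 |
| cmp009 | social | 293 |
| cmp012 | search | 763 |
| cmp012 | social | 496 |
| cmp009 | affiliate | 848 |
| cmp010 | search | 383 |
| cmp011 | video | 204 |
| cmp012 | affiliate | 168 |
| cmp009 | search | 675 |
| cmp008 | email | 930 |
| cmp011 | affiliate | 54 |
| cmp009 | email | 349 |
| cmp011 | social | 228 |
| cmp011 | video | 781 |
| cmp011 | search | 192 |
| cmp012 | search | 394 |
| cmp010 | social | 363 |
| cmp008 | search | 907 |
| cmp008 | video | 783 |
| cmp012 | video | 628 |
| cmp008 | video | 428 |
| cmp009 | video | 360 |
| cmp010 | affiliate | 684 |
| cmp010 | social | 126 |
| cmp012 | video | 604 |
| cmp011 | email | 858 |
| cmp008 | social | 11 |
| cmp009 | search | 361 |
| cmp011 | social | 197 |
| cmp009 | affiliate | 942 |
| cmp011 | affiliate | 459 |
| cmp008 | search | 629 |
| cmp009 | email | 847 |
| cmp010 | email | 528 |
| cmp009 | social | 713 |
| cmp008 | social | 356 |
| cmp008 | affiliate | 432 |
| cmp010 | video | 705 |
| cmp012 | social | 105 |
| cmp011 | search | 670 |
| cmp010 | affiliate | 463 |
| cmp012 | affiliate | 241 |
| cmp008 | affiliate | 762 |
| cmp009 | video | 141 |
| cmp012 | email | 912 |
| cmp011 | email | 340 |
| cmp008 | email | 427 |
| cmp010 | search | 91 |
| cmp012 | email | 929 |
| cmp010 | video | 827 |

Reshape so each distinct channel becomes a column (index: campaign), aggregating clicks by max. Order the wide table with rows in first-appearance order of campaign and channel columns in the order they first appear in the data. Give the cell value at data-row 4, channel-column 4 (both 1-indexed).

With rows in first-appearance order of campaign, row 4 is campaign=cmp011. channel columns in first-appearance order: email, social, search, affiliate, video; column 4 is affiliate.
Long rows with campaign=cmp011, channel=affiliate: max(54, 459) = 459.

459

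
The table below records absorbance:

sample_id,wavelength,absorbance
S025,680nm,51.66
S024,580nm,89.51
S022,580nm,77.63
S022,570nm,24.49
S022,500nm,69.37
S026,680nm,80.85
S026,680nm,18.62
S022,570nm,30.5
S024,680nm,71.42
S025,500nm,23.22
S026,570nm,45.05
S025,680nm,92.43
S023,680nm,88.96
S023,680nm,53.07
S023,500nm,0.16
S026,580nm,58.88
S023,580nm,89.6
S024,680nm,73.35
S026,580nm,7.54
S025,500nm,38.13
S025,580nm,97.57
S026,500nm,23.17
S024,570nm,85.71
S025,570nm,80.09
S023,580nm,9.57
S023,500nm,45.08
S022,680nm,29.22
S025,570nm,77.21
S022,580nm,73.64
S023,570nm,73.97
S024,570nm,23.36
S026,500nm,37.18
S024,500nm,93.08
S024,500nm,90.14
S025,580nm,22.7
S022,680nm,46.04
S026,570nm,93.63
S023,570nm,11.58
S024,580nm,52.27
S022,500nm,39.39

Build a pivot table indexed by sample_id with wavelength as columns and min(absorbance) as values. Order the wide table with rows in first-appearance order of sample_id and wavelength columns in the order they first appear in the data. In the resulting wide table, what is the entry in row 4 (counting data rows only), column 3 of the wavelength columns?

With rows in first-appearance order of sample_id, row 4 is sample_id=S026. wavelength columns in first-appearance order: 680nm, 580nm, 570nm, 500nm; column 3 is 570nm.
Long rows with sample_id=S026, wavelength=570nm: min(45.05, 93.63) = 45.05.

45.05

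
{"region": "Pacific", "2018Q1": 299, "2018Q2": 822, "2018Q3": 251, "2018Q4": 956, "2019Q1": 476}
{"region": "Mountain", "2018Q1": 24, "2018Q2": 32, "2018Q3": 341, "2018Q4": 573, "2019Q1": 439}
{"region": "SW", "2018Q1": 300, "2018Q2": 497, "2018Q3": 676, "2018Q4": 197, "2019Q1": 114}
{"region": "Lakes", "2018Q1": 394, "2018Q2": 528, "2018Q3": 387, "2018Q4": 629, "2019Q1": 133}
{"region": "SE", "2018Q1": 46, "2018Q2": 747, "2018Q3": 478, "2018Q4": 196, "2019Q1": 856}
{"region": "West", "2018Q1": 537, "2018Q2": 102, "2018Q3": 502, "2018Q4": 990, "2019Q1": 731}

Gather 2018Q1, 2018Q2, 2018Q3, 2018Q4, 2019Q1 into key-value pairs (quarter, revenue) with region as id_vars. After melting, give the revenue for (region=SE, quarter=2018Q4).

196

Unpivoting turns each (region, wide-column) pair into one long row.
The wide cell at row SE, column 2018Q4 holds 196, so the long row (SE, 2018Q4) has revenue=196.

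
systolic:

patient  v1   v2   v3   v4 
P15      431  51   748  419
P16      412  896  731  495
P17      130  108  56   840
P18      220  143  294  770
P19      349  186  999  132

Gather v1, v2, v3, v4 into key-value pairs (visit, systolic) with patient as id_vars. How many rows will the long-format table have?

5 patient values × 4 melted columns = 20 rows.

20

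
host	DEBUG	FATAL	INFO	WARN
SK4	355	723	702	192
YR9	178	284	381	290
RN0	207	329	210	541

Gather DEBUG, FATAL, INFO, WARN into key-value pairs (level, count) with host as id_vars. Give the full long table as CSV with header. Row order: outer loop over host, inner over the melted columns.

host,level,count
SK4,DEBUG,355
SK4,FATAL,723
SK4,INFO,702
SK4,WARN,192
YR9,DEBUG,178
YR9,FATAL,284
YR9,INFO,381
YR9,WARN,290
RN0,DEBUG,207
RN0,FATAL,329
RN0,INFO,210
RN0,WARN,541

Each (host, column) pair becomes one row: 3 × 4 = 12 rows.
For example, (SK4, DEBUG) → count=355.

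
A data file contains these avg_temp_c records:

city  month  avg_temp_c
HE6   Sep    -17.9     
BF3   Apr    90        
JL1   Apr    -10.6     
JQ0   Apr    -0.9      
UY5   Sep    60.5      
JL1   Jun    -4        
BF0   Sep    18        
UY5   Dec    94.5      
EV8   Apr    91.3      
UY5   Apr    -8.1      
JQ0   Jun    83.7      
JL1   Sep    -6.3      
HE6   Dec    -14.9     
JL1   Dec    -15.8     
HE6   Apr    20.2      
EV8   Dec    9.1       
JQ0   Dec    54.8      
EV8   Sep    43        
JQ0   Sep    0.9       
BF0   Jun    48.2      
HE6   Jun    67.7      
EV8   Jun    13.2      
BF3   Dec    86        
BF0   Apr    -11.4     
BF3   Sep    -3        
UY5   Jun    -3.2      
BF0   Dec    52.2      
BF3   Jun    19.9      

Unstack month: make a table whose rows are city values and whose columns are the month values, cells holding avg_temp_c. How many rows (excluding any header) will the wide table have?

7

7 distinct city values → 7 rows.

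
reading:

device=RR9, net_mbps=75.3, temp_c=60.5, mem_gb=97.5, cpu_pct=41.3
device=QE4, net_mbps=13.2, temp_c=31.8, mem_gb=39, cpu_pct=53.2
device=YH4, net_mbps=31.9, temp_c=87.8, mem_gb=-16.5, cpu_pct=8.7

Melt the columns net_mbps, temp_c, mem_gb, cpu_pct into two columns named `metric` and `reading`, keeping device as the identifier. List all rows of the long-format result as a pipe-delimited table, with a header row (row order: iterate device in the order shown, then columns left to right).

| device | metric | reading |
| RR9 | net_mbps | 75.3 |
| RR9 | temp_c | 60.5 |
| RR9 | mem_gb | 97.5 |
| RR9 | cpu_pct | 41.3 |
| QE4 | net_mbps | 13.2 |
| QE4 | temp_c | 31.8 |
| QE4 | mem_gb | 39 |
| QE4 | cpu_pct | 53.2 |
| YH4 | net_mbps | 31.9 |
| YH4 | temp_c | 87.8 |
| YH4 | mem_gb | -16.5 |
| YH4 | cpu_pct | 8.7 |

Each (device, column) pair becomes one row: 3 × 4 = 12 rows.
For example, (RR9, net_mbps) → reading=75.3.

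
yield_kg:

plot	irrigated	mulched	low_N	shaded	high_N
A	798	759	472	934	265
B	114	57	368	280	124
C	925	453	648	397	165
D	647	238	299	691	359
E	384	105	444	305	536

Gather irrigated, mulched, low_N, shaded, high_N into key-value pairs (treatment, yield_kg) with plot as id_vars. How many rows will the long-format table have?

25

5 plot values × 5 melted columns = 25 rows.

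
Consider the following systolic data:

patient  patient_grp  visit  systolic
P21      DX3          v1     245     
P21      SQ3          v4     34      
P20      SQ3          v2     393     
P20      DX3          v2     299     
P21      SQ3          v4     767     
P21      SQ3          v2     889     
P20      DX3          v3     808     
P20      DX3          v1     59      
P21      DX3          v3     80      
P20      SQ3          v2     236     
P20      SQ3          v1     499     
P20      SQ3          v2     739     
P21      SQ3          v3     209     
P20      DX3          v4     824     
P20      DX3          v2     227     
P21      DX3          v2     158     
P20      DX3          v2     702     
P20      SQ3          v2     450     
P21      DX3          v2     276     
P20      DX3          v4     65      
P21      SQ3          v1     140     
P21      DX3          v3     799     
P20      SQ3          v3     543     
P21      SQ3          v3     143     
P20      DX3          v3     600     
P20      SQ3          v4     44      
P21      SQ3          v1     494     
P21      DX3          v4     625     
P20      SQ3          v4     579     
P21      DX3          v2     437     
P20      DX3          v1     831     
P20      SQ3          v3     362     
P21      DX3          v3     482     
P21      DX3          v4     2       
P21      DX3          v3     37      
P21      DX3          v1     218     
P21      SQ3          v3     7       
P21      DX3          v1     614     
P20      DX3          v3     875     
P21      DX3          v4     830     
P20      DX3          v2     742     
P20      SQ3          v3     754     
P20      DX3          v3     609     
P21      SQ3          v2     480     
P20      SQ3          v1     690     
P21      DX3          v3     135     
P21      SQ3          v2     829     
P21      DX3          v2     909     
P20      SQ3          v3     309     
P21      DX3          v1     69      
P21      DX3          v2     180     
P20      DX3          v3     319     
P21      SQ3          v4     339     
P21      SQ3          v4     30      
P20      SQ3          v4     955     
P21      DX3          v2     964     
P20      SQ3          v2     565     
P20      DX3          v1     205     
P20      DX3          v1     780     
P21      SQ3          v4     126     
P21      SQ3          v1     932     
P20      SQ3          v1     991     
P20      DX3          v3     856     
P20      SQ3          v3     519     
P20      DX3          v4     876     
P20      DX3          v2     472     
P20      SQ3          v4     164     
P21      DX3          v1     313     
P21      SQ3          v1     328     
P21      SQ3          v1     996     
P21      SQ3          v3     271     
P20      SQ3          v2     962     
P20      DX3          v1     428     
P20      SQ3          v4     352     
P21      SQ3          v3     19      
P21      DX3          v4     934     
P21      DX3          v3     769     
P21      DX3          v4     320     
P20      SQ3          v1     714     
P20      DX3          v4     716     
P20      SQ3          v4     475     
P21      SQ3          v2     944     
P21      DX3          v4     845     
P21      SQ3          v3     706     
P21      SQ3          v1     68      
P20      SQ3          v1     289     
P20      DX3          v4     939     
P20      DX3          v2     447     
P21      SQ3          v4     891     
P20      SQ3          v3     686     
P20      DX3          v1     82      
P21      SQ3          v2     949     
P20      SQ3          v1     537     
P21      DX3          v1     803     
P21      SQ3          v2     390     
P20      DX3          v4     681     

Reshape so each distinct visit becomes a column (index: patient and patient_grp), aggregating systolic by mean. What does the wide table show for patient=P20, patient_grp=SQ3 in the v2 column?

557.50

Rows with patient=P20, patient_grp=SQ3 and visit=v2: systolic values are 393, 236, 739, 450, 565, 962.
(393 + 236 + 739 + 450 + 565 + 962) / 6 = 557.50.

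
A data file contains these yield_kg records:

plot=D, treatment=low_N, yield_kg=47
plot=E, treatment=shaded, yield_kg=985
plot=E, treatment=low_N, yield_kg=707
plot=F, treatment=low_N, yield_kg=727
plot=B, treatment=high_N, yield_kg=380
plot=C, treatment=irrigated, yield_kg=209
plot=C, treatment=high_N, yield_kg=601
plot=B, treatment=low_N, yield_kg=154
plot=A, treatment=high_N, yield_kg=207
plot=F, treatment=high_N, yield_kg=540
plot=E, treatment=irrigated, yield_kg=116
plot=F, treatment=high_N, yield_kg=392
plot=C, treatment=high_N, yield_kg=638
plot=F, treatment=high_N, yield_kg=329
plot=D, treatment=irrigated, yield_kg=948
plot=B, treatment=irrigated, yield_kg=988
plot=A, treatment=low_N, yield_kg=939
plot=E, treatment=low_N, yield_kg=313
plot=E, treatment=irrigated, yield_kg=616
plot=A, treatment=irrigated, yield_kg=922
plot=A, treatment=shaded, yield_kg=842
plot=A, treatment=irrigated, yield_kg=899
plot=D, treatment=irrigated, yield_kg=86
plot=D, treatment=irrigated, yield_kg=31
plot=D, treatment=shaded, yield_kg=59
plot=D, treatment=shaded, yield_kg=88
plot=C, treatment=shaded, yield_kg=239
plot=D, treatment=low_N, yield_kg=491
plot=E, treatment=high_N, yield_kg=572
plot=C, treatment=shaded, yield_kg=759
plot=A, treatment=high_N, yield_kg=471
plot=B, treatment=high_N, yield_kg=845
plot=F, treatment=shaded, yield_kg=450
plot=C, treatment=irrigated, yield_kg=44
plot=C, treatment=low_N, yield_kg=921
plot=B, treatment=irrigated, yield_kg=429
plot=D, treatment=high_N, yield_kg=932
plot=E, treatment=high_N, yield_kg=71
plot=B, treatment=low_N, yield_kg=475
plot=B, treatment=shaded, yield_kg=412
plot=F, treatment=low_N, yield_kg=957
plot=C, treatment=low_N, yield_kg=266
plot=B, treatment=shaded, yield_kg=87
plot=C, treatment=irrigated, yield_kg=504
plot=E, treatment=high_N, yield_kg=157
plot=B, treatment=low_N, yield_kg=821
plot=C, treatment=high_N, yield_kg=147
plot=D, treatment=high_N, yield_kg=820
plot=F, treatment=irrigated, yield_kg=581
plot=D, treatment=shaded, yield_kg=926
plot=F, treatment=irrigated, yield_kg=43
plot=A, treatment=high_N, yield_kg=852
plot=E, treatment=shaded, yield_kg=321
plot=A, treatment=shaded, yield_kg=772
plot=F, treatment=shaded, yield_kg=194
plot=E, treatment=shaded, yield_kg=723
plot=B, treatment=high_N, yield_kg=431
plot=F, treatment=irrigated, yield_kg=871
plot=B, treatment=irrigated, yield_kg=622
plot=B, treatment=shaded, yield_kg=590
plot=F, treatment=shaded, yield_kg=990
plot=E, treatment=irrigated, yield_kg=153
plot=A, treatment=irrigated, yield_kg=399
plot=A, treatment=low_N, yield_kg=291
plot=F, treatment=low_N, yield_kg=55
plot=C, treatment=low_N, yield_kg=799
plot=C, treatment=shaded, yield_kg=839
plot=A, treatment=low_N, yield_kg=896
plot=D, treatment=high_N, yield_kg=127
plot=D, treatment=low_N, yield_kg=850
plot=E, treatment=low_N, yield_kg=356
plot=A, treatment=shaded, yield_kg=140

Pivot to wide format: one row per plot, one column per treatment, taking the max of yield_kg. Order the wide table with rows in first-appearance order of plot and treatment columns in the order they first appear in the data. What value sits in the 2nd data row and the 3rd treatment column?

With rows in first-appearance order of plot, row 2 is plot=E. treatment columns in first-appearance order: low_N, shaded, high_N, irrigated; column 3 is high_N.
Long rows with plot=E, treatment=high_N: max(572, 71, 157) = 572.

572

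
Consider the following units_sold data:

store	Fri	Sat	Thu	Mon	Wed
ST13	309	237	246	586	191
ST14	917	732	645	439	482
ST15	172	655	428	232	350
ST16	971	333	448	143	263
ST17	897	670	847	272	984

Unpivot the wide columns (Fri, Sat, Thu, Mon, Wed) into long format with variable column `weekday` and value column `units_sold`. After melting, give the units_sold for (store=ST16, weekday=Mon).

Unpivoting turns each (store, wide-column) pair into one long row.
The wide cell at row ST16, column Mon holds 143, so the long row (ST16, Mon) has units_sold=143.

143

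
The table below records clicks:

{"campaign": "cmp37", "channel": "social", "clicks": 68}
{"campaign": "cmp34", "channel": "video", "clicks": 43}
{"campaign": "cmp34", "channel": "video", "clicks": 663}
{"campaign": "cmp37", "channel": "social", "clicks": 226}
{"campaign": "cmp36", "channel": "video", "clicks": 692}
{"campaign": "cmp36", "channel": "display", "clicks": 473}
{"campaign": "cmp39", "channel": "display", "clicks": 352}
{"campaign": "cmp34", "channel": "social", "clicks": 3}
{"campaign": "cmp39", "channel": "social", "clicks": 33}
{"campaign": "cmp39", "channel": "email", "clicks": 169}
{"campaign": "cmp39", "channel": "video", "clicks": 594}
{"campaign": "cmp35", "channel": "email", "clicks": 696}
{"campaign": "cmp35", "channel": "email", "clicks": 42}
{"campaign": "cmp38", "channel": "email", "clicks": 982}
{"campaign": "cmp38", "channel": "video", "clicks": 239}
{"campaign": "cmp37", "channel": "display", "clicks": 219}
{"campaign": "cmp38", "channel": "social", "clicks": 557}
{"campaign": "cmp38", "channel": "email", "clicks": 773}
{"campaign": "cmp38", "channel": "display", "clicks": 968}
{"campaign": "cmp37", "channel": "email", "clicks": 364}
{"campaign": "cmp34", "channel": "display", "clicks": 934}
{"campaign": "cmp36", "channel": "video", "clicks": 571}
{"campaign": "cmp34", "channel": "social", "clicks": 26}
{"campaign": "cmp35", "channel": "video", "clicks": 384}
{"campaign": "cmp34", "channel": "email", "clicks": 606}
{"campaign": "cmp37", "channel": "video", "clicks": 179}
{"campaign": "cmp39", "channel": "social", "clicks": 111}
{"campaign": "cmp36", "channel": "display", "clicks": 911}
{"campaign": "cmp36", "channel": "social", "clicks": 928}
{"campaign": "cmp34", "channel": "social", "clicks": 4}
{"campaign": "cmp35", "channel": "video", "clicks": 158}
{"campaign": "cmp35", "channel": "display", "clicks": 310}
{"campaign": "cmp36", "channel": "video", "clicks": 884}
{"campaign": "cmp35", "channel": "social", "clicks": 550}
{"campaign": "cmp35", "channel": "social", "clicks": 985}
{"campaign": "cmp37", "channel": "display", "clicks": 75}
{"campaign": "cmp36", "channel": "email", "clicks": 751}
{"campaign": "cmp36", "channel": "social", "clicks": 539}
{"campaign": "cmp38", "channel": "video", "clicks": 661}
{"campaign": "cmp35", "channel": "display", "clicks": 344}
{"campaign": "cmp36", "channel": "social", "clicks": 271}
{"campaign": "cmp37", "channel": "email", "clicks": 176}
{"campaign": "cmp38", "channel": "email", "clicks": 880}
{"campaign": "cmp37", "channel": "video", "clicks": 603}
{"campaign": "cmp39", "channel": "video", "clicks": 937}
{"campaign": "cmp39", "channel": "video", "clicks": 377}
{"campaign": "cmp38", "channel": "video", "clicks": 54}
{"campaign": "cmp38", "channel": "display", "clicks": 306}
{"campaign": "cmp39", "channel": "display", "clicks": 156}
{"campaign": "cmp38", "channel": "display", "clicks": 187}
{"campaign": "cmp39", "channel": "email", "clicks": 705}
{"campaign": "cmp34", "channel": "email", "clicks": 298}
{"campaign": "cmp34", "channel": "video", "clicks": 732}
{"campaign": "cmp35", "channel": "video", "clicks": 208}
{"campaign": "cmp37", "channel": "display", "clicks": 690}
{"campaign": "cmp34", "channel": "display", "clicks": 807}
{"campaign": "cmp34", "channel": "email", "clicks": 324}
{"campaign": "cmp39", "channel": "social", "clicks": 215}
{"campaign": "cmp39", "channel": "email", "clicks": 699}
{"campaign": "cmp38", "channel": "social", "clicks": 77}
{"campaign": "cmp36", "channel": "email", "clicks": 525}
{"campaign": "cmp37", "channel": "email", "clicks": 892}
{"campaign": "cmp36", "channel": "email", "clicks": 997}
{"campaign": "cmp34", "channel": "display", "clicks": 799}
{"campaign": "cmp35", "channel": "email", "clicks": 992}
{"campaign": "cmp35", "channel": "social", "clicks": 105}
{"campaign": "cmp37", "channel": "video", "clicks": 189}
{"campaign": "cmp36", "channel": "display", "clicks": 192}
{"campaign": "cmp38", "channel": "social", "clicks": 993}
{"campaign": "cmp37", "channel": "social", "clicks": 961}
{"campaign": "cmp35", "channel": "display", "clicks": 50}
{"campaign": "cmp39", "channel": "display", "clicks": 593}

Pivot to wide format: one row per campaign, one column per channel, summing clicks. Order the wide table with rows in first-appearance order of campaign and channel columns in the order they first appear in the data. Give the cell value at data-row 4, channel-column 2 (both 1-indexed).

1908

With rows in first-appearance order of campaign, row 4 is campaign=cmp39. channel columns in first-appearance order: social, video, display, email; column 2 is video.
Long rows with campaign=cmp39, channel=video: 594 + 937 + 377 = 1908.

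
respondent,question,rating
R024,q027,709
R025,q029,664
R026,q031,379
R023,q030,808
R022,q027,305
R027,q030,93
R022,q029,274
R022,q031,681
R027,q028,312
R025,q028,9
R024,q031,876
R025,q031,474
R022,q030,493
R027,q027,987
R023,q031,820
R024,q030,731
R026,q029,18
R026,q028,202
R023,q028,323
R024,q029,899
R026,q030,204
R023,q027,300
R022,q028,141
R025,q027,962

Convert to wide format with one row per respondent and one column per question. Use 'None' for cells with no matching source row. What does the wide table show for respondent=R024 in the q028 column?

None

No long-format row has respondent=R024 and question=q028, so the cell is None.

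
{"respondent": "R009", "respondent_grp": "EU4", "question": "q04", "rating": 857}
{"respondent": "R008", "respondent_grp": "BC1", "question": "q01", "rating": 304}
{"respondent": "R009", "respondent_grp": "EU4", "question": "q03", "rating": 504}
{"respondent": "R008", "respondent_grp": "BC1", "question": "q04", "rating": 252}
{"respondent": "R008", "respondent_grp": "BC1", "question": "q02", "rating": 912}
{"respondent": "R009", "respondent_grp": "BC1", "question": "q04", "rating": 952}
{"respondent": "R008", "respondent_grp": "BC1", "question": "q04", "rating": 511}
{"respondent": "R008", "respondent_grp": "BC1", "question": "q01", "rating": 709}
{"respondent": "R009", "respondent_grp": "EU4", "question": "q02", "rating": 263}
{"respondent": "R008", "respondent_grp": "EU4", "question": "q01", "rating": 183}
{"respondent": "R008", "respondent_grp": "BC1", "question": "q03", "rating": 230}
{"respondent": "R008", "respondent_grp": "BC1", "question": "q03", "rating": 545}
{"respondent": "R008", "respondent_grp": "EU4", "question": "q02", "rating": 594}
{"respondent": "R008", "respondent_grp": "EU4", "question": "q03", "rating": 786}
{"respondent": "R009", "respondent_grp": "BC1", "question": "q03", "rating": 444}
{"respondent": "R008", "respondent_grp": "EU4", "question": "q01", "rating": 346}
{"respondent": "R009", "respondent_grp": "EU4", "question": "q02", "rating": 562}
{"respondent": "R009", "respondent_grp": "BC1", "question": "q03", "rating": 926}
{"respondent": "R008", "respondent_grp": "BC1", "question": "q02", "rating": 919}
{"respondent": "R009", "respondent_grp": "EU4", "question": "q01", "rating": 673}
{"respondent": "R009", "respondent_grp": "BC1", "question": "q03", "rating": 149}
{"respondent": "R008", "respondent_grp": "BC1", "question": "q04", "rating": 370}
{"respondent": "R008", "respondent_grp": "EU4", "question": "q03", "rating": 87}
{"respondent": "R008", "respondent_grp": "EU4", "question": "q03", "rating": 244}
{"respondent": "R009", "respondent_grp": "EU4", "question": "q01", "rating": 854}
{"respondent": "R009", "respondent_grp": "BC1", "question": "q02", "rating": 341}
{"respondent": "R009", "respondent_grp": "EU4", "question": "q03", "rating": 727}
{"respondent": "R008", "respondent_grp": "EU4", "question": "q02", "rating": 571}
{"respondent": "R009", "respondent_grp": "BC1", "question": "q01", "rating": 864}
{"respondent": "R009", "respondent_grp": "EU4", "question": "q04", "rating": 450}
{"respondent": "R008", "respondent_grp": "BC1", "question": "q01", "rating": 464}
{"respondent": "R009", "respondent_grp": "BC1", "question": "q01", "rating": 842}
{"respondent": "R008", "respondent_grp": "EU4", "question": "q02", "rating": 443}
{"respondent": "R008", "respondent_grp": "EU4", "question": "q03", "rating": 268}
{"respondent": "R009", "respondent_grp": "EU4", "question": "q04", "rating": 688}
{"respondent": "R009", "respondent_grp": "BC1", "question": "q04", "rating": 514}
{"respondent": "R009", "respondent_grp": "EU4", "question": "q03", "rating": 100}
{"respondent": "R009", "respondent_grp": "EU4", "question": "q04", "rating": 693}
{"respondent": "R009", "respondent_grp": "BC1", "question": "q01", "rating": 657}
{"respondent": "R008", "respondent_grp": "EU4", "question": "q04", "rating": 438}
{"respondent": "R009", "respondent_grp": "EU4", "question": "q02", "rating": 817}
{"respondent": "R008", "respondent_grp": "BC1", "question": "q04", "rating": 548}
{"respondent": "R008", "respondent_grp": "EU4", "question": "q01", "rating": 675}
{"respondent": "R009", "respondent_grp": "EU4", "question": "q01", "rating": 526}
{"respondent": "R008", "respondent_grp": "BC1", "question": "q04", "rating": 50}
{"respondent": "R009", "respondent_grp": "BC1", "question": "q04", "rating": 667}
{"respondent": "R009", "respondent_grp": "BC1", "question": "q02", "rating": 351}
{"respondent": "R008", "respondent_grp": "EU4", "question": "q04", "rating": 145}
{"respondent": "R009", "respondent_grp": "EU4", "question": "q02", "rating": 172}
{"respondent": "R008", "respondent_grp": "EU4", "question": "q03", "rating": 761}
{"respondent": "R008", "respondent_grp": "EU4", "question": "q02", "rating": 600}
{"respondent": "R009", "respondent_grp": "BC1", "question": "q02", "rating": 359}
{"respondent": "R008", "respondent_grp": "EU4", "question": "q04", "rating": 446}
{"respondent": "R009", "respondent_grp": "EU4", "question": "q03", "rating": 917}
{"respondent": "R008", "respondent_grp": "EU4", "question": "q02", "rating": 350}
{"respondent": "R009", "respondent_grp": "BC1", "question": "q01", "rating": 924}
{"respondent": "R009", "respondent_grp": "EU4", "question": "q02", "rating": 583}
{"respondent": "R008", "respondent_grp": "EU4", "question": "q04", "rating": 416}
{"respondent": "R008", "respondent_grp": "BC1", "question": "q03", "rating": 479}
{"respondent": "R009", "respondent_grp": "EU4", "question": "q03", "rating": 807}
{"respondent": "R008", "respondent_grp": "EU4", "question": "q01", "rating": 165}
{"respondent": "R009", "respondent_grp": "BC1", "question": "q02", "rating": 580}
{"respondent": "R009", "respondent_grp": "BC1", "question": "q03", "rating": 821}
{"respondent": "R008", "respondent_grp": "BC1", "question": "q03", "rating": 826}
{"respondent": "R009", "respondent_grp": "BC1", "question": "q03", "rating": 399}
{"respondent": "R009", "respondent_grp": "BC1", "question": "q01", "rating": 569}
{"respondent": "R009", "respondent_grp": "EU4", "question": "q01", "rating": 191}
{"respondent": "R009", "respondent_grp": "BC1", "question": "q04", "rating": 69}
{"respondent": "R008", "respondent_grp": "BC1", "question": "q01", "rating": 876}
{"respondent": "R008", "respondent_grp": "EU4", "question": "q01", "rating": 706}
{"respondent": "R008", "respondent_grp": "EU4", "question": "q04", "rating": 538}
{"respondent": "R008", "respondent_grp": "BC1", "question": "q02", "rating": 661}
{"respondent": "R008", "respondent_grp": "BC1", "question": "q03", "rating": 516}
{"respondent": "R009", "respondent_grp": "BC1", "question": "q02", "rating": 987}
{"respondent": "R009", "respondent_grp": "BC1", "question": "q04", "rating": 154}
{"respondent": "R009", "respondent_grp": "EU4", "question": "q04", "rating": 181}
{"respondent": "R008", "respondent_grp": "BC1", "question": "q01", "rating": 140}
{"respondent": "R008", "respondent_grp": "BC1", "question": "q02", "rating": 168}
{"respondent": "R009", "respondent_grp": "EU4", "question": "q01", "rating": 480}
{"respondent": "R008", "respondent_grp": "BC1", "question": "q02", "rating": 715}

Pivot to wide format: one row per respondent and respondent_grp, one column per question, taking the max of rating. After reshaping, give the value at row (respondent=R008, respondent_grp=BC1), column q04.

Rows with respondent=R008, respondent_grp=BC1 and question=q04: rating values are 252, 511, 370, 548, 50.
max(252, 511, 370, 548, 50) = 548.

548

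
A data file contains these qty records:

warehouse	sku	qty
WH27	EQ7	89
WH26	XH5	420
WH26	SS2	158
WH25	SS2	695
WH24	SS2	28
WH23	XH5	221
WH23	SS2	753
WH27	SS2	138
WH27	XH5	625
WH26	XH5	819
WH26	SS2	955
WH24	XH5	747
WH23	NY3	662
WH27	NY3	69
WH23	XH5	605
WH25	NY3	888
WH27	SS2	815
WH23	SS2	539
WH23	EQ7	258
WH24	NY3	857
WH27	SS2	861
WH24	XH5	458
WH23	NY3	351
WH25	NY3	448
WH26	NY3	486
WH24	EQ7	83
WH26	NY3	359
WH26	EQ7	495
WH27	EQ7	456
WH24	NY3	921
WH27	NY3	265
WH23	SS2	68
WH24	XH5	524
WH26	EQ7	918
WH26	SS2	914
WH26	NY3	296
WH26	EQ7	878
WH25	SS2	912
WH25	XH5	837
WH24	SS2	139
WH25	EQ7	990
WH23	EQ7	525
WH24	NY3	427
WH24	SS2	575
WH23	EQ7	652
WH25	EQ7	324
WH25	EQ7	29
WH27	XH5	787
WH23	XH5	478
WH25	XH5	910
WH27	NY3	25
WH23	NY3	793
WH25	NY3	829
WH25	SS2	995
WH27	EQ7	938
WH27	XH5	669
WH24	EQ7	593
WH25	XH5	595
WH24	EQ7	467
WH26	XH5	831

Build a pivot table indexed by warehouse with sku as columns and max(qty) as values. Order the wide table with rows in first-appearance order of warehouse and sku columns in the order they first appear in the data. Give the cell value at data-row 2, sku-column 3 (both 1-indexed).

955

With rows in first-appearance order of warehouse, row 2 is warehouse=WH26. sku columns in first-appearance order: EQ7, XH5, SS2, NY3; column 3 is SS2.
Long rows with warehouse=WH26, sku=SS2: max(158, 955, 914) = 955.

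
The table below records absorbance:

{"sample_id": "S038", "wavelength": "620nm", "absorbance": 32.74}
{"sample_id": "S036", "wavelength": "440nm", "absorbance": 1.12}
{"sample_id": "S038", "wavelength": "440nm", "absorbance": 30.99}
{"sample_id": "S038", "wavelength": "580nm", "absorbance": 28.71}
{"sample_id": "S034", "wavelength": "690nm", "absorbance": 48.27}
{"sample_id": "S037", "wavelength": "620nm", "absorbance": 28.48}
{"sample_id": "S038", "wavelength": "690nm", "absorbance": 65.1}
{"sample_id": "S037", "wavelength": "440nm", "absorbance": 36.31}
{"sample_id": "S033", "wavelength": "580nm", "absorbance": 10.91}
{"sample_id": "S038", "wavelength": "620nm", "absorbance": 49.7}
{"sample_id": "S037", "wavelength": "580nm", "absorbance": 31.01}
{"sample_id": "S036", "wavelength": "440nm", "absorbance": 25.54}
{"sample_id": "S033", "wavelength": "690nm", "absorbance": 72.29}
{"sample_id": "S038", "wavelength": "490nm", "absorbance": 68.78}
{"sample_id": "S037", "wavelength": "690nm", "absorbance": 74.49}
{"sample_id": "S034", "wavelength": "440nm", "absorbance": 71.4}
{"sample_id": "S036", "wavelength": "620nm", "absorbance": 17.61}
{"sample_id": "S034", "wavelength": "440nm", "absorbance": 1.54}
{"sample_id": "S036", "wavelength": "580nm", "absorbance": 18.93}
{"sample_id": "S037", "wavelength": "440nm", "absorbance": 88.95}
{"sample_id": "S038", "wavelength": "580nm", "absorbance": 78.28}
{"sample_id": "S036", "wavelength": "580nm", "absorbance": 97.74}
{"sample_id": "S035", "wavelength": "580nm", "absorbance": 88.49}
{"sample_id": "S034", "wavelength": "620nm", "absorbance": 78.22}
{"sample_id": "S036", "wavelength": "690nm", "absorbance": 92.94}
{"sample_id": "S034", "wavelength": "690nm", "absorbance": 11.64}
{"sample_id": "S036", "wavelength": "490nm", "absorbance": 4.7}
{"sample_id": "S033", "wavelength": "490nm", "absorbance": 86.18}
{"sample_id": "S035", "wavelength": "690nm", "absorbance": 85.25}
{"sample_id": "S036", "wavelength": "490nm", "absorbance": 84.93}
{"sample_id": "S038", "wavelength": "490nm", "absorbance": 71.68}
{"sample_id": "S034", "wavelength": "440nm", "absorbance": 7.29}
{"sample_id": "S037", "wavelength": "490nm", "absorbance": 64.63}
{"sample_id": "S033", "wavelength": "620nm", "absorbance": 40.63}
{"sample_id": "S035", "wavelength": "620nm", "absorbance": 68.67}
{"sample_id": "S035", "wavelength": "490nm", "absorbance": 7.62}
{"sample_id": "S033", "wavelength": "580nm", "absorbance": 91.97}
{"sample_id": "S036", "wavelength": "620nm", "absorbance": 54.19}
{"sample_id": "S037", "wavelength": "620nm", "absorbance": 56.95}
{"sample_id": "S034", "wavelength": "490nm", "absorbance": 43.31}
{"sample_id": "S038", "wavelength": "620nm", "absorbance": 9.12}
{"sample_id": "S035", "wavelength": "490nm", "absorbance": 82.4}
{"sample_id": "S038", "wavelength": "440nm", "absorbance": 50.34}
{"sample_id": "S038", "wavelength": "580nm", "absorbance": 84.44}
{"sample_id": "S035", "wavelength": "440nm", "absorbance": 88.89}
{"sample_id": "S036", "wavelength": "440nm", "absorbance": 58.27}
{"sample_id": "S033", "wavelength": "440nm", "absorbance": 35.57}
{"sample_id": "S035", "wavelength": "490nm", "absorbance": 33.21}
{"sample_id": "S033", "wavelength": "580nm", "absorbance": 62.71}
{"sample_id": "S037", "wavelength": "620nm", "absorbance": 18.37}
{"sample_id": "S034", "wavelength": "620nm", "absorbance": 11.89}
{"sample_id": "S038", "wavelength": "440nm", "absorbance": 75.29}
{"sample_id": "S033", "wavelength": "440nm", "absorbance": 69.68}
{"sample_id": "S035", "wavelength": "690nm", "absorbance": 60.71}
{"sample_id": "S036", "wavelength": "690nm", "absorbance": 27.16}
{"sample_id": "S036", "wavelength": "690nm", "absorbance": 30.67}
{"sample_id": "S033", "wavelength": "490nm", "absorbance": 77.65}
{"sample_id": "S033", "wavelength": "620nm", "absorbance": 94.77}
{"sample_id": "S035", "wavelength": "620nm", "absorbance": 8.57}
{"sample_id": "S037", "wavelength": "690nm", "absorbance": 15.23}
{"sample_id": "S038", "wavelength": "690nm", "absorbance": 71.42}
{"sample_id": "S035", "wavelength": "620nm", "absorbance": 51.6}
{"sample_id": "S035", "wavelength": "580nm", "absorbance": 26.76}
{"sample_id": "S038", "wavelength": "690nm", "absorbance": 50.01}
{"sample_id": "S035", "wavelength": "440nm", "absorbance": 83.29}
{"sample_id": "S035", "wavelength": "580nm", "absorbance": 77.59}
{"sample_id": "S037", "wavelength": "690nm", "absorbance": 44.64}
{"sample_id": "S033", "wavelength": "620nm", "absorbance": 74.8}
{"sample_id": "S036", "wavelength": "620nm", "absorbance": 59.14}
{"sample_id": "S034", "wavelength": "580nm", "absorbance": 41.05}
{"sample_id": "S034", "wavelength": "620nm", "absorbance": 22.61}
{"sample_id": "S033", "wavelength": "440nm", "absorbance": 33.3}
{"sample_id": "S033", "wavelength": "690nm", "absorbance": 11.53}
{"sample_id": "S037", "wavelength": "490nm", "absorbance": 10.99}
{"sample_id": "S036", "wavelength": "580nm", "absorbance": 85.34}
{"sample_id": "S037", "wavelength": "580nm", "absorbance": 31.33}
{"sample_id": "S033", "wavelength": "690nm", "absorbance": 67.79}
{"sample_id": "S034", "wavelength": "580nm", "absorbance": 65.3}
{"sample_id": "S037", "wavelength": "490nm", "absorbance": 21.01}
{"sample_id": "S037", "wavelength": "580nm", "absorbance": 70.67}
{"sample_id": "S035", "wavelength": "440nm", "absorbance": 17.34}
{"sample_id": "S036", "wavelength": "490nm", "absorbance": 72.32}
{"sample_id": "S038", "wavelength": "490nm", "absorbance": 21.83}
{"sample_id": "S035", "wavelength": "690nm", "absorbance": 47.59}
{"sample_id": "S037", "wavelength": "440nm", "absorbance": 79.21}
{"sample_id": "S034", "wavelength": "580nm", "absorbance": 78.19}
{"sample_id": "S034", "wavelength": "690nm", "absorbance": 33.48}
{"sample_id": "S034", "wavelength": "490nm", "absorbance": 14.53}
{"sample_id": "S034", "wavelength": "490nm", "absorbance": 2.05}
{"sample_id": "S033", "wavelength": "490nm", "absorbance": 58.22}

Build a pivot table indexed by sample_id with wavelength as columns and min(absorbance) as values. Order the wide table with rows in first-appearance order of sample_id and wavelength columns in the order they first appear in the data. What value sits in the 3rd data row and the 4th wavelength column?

With rows in first-appearance order of sample_id, row 3 is sample_id=S034. wavelength columns in first-appearance order: 620nm, 440nm, 580nm, 690nm, 490nm; column 4 is 690nm.
Long rows with sample_id=S034, wavelength=690nm: min(48.27, 11.64, 33.48) = 11.64.

11.64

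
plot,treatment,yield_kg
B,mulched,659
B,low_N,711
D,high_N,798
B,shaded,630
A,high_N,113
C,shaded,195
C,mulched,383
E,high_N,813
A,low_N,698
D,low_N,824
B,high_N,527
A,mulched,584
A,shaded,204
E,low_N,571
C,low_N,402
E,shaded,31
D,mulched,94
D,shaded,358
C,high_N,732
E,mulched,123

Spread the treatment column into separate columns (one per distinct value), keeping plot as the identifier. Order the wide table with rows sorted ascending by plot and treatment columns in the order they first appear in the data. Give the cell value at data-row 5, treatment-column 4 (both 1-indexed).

31

With rows sorted ascending by plot, row 5 is plot=E. treatment columns in first-appearance order: mulched, low_N, high_N, shaded; column 4 is shaded.
Long rows with plot=E, treatment=shaded: yield_kg = 31.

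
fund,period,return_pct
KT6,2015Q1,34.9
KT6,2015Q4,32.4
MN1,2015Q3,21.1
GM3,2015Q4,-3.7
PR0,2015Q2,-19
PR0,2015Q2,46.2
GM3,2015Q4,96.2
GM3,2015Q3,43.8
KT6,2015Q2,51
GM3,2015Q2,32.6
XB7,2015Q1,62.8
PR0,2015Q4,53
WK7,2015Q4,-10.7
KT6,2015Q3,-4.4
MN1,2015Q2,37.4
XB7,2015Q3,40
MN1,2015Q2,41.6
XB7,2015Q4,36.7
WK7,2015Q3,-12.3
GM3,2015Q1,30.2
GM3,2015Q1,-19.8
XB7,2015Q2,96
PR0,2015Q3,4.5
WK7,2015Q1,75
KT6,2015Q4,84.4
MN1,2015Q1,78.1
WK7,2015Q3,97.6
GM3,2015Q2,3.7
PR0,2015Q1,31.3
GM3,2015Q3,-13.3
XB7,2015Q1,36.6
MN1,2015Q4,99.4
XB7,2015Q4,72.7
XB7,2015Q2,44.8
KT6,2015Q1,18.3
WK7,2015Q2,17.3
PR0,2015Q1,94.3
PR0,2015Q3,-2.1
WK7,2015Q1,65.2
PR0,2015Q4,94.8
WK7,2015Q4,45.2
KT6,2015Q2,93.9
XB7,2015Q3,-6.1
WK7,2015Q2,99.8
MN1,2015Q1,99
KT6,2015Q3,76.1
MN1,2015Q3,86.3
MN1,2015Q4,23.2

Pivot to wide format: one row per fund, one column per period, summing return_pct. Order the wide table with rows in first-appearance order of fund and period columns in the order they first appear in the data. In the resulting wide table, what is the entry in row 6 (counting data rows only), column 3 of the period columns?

With rows in first-appearance order of fund, row 6 is fund=WK7. period columns in first-appearance order: 2015Q1, 2015Q4, 2015Q3, 2015Q2; column 3 is 2015Q3.
Long rows with fund=WK7, period=2015Q3: -12.3 + 97.6 = 85.3.

85.3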